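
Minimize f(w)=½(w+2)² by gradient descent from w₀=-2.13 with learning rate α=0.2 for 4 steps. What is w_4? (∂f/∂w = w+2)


step 1: grad = -2.13+2 = -0.13; w = -2.13 - 0.2·(-0.13) = -2.104
step 2: grad = -2.104+2 = -0.104; w = -2.104 - 0.2·(-0.104) = -2.0832
step 3: grad = -2.0832+2 = -0.0832; w = -2.0832 - 0.2·(-0.0832) = -2.06656
step 4: grad = -2.06656+2 = -0.06656; w = -2.06656 - 0.2·(-0.06656) = -2.053248

-2.053248


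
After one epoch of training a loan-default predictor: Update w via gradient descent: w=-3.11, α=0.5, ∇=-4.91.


w_new = w - α·∇
= -3.11 - 0.5·-4.91
= -3.11 + 2.455
= -0.655

-0.655


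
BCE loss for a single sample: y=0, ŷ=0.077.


BCE = -[y·ln(p) + (1-y)·ln(1-p)]
= -0 - 1·ln(1-0.077)
= -ln(0.923) = 0.0801

0.0801


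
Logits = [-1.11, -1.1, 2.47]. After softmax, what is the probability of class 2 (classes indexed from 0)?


Exponentials: e^-1.11=0.3296, e^-1.1=0.3329, e^2.47=11.8224
Sum = 12.4849
Softmax = [0.0264, 0.0267, 0.9469]
p[2] = 11.8224/12.4849 = 0.9469

0.9469


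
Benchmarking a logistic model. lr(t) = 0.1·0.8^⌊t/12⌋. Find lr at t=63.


n_drops = ⌊63/12⌋ = 5
lr = 0.1·0.8^5 = 0.1·0.32768 = 0.032768

0.032768


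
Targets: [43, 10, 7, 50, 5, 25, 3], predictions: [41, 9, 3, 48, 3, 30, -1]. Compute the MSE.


Squared errors: (43-41)²=4, (10-9)²=1, (7-3)²=16, (50-48)²=4, (5-3)²=4, (25-30)²=25, (3+ 1)²=16
Sum = 70
MSE = 70/7 = 10

10


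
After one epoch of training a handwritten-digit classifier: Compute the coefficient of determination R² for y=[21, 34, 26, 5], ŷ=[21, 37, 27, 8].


ȳ = 21.5
SS_res = Σ(y-ŷ)² = 19
SS_tot = Σ(y-ȳ)² = 449
R² = 1 - SS_res/SS_tot = 1 - 0.0423 = 0.9577

0.9577


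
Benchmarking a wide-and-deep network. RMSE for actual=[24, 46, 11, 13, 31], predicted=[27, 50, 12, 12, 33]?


MSE = 31/5 = 6.2
RMSE = √(31/5) = 2.49

2.49


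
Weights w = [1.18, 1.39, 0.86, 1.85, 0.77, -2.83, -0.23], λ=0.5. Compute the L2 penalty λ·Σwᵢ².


‖w‖₂² = (1.18)² + (1.39)² + (0.86)² + (1.85)² + (0.77)² + (-2.83)² + (-0.23)²
     = 1.3924 + 1.9321 + 0.7396 + 3.4225 + 0.5929 + 8.0089 + 0.0529
     = 16.1413
λ·‖w‖₂² = 0.5·16.1413 = 8.07065

8.07065


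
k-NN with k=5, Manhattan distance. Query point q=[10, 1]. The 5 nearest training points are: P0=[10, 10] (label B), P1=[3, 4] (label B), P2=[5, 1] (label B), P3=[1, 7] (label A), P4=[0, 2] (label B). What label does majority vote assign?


d(q,P0) = 9  (label B)
d(q,P1) = 10  (label B)
d(q,P2) = 5  (label B)
d(q,P3) = 15  (label A)
d(q,P4) = 11  (label B)
Votes: A=1, B=4
Majority → B

B


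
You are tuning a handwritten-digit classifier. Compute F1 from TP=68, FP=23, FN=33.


Precision = 68/91 = 0.7473
Recall = 68/101 = 0.6733
F1 = 2·P·R/(P+R) = 2·TP/(2·TP+FP+FN) = 136/(136+23+33) = 136/192 = 0.7083

0.7083


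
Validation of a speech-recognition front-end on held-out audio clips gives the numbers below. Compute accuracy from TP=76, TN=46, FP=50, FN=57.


Accuracy = (TP+TN)/(TP+TN+FP+FN)
= (76+46)/(229)
= 122/229 = 53.28%

53.28%


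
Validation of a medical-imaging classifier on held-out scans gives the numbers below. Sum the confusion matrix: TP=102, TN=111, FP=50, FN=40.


Total = TP + TN + FP + FN
= 102 + 111 + 50 + 40
= 303
(Predicted positive: 152, predicted negative: 151)

303


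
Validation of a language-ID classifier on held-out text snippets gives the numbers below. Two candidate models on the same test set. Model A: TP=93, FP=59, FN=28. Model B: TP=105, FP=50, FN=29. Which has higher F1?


Model A: P=93/152=0.6118, R=93/121=0.7686, F1=2PR/(P+R)=2TP/(2TP+FP+FN)=186/273=0.6813
Model B: P=105/155=0.6774, R=105/134=0.7836, F1=2PR/(P+R)=2TP/(2TP+FP+FN)=210/289=0.7266
0.6813 < 0.7266 → Model B

Model B


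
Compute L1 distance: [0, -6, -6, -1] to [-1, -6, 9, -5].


d = |0+ 1| + |-6+ 6| + |-6-9| + |-1+ 5|
  = 1 + 0 + 15 + 4
  = 20

20


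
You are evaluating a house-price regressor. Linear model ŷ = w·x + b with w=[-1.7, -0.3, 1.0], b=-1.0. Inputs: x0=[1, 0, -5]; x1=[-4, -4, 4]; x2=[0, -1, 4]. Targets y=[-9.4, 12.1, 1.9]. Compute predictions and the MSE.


ŷ0 = (-1.7)·(1) + (-0.3)·(0) + (1.0)·(-5) - 1.0 = -7.7
ŷ1 = (-1.7)·(-4) + (-0.3)·(-4) + (1.0)·(4) - 1.0 = 11.0
ŷ2 = (-1.7)·(0) + (-0.3)·(-1) + (1.0)·(4) - 1.0 = 3.3
errors² = [2.89, 1.21, 1.96]
MSE = 6.0600/3 = 2.02

2.02


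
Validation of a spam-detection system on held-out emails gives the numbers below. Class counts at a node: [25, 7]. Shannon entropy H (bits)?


Probabilities: [25/32, 7/32] ≈ [0.7812, 0.2188]
H = -((25/32)·log₂(25/32) + (7/32)·log₂(7/32))
  = 0.7579 bits

0.7579 bits


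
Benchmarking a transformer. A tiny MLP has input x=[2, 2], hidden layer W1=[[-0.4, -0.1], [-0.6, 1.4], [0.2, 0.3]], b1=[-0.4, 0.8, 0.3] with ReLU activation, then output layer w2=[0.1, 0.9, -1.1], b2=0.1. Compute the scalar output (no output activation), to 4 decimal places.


z1[0] = (-0.4)·(2) + (-0.1)·(2) - 0.4 = -1.4
z1[1] = (-0.6)·(2) + (1.4)·(2) + 0.8 = 2.4
z1[2] = (0.2)·(2) + (0.3)·(2) + 0.3 = 1.3
h = ReLU(z1) = [0.0, 2.4, 1.3]
output = (0.1)·(0.0) + (0.9)·(2.4) + (-1.1)·(1.3) + 0.1 = 0.83

0.83


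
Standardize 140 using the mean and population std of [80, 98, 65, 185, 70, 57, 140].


μ = 99.2857, σ = 43.4239
z = (140 - 99.2857)/43.4239 = 0.9376

0.9376


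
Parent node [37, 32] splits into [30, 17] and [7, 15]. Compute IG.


Parent = [37, 32], H_parent = 0.9962
H_left = 0.9441 (n=47), H_right = 0.9024 (n=22)
H_children = (47/69)·0.9441 + (22/69)·0.9024 = 0.9308
IG = 0.9962 - 0.9308 = 0.0654

0.0654


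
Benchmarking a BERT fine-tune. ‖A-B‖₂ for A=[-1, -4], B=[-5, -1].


d = √((-1+ 5)² + (-4+ 1)²)
  = √(16 + 9)
  = √25 = 5.0

5.0


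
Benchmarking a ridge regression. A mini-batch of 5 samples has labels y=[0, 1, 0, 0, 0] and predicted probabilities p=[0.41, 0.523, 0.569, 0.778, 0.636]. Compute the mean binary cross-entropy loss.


L[0] = -ln(1-0.41) = -ln(0.59) = 0.5276
L[1] = -ln(0.523) = 0.6482
L[2] = -ln(1-0.569) = -ln(0.431) = 0.8416
L[3] = -ln(1-0.778) = -ln(0.222) = 1.5051
L[4] = -ln(1-0.636) = -ln(0.364) = 1.0106
mean = (0.5276 + 0.6482 + 0.8416 + 1.5051 + 1.0106)/5 = 0.9066

0.9066


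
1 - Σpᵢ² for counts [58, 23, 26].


Probabilities: [58/107, 23/107, 26/107] ≈ [0.5421, 0.215, 0.243]
Σpᵢ² = (3364 + 529 + 676)/107² = 4569/11449
Gini = 1 - Σpᵢ² = 1 - 4569/11449 = 0.6009

0.6009


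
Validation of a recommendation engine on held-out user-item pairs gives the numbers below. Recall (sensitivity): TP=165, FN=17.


Recall = TP/(TP+FN)
= 165/(165+17)
= 165/182 = 90.66%

90.66%


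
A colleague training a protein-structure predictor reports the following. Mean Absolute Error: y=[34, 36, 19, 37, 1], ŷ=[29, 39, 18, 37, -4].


Absolute errors: |34-29|=5, |36-39|=3, |19-18|=1, |37-37|=0, |1+ 4|=5
Sum = 14
MAE = 14/5 = 14/5

14/5


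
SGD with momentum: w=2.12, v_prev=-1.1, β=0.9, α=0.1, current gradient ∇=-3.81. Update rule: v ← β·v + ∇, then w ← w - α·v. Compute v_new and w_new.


v_new = 0.9·-1.1 - 3.81 = -0.99 - 3.81 = -4.8
w_new = 2.12 - 0.1·-4.8 = 2.12 + 0.48 = 2.6

v_new=-4.8, w_new=2.6


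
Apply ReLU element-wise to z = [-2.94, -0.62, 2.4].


ReLU(-2.94) = max(0, -2.94) = 0.0
ReLU(-0.62) = max(0, -0.62) = 0.0
ReLU(2.4) = max(0, 2.4) = 2.4
result = [0.0, 0.0, 2.4]

[0.0, 0.0, 2.4]


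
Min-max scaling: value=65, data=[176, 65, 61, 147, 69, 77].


min=61, max=176
(65-61)/(176-61) = 4/115 = 0.0348

0.0348


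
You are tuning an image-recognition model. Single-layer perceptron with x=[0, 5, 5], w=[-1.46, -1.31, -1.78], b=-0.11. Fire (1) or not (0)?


z = (0)·(-1.46) + (5)·(-1.31) + (5)·(-1.78) - 0.11
  = -15.56
step(z) = 0 (z<0)

0


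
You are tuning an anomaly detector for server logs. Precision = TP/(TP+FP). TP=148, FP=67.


Precision = TP/(TP+FP)
= 148/(148+67)
= 148/215 = 68.84%

68.84%


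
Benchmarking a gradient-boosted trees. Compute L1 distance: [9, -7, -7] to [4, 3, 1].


d = |9-4| + |-7-3| + |-7-1|
  = 5 + 10 + 8
  = 23

23


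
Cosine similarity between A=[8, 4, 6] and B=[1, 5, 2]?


A·B = 8·1 + 4·5 + 6·2 = 40
‖A‖ = √116 = 10.7703, ‖B‖ = √30 = 5.4772
cos = 40/(√116·√30) = 40/√3480 = 0.6781

0.6781


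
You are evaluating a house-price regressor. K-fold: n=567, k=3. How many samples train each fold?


Fold size = 567/3 = 189
Training per fold = 567 - 189 = 378

378


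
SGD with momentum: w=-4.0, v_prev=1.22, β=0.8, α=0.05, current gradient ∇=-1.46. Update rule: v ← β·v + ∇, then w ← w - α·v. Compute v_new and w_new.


v_new = 0.8·1.22 - 1.46 = 0.976 - 1.46 = -0.484
w_new = -4.0 - 0.05·-0.484 = -4.0 + 0.0242 = -3.9758

v_new=-0.484, w_new=-3.9758


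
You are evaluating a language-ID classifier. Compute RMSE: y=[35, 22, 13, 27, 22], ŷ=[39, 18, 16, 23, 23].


MSE = 58/5 = 11.6
RMSE = √(58/5) = 3.4059

3.4059


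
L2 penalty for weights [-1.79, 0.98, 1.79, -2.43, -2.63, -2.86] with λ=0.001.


‖w‖₂² = (-1.79)² + (0.98)² + (1.79)² + (-2.43)² + (-2.63)² + (-2.86)²
     = 3.2041 + 0.9604 + 3.2041 + 5.9049 + 6.9169 + 8.1796
     = 28.37
λ·‖w‖₂² = 0.001·28.37 = 0.02837

0.02837


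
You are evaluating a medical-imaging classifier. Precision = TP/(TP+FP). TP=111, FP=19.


Precision = TP/(TP+FP)
= 111/(111+19)
= 111/130 = 85.38%

85.38%


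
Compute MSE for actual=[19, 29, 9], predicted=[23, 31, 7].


Squared errors: (19-23)²=16, (29-31)²=4, (9-7)²=4
Sum = 24
MSE = 24/3 = 8

8


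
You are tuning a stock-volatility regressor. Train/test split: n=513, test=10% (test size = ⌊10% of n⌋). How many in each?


Test = ⌊513·10/100⌋ = 51
Train = 513 - 51 = 462

Train: 462, Test: 51


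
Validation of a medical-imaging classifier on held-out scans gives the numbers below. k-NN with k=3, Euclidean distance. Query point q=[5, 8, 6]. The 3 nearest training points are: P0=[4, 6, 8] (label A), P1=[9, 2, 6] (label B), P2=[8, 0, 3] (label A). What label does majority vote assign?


d(q,P0) = 3.0  (label A)
d(q,P1) = 7.2111  (label B)
d(q,P2) = 9.0554  (label A)
Votes: A=2, B=1
Majority → A

A


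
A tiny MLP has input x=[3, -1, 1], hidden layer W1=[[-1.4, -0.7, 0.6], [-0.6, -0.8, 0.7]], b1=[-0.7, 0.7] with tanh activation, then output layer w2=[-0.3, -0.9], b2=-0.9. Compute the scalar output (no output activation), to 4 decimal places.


z1[0] = (-1.4)·(3) + (-0.7)·(-1) + (0.6)·(1) - 0.7 = -3.6
z1[1] = (-0.6)·(3) + (-0.8)·(-1) + (0.7)·(1) + 0.7 = 0.4
h = tanh(z1) = [-0.9985, 0.3799]
output = (-0.3)·(-0.9985) + (-0.9)·(0.3799) - 0.9 = -0.9424

-0.9424


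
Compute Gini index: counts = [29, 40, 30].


Probabilities: [29/99, 40/99, 30/99] ≈ [0.2929, 0.404, 0.303]
Σpᵢ² = (841 + 1600 + 900)/99² = 3341/9801
Gini = 1 - Σpᵢ² = 1 - 3341/9801 = 0.6591

0.6591


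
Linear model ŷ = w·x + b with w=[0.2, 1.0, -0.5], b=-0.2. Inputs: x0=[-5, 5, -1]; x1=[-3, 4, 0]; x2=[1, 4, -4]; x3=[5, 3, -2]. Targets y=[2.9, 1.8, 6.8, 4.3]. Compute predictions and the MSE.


ŷ0 = (0.2)·(-5) + (1.0)·(5) + (-0.5)·(-1) - 0.2 = 4.3
ŷ1 = (0.2)·(-3) + (1.0)·(4) + (-0.5)·(0) - 0.2 = 3.2
ŷ2 = (0.2)·(1) + (1.0)·(4) + (-0.5)·(-4) - 0.2 = 6.0
ŷ3 = (0.2)·(5) + (1.0)·(3) + (-0.5)·(-2) - 0.2 = 4.8
errors² = [1.96, 1.96, 0.64, 0.25]
MSE = 4.8100/4 = 1.2025

1.2025


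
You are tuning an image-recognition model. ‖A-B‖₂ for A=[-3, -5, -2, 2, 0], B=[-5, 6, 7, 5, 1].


d = √((-3+ 5)² + (-5-6)² + (-2-7)² + (2-5)² + (0-1)²)
  = √(4 + 121 + 81 + 9 + 1)
  = √216 = 14.6969

14.6969


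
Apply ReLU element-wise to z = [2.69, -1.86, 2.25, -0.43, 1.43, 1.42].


ReLU(2.69) = max(0, 2.69) = 2.69
ReLU(-1.86) = max(0, -1.86) = 0.0
ReLU(2.25) = max(0, 2.25) = 2.25
ReLU(-0.43) = max(0, -0.43) = 0.0
ReLU(1.43) = max(0, 1.43) = 1.43
ReLU(1.42) = max(0, 1.42) = 1.42
result = [2.69, 0.0, 2.25, 0.0, 1.43, 1.42]

[2.69, 0.0, 2.25, 0.0, 1.43, 1.42]


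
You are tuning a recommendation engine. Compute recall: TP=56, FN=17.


Recall = TP/(TP+FN)
= 56/(56+17)
= 56/73 = 76.71%

76.71%


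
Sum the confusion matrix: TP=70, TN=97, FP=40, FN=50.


Total = TP + TN + FP + FN
= 70 + 97 + 40 + 50
= 257
(Predicted positive: 110, predicted negative: 147)

257


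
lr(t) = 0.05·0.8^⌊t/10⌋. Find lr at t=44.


n_drops = ⌊44/10⌋ = 4
lr = 0.05·0.8^4 = 0.05·0.4096 = 0.02048

0.02048


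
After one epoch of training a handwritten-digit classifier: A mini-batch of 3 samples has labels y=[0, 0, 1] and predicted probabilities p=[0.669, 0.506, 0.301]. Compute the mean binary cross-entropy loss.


L[0] = -ln(1-0.669) = -ln(0.331) = 1.1056
L[1] = -ln(1-0.506) = -ln(0.494) = 0.7052
L[2] = -ln(0.301) = 1.2006
mean = (1.1056 + 0.7052 + 1.2006)/3 = 1.0038

1.0038


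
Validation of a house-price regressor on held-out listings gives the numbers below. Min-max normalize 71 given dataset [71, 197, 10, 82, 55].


min=10, max=197
(71-10)/(197-10) = 61/187 = 0.3262

0.3262


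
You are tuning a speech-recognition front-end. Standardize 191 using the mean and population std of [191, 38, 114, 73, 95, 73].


μ = 97.3333, σ = 47.8911
z = (191 - 97.3333)/47.8911 = 1.9558

1.9558


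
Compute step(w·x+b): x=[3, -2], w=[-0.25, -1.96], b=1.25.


z = (3)·(-0.25) + (-2)·(-1.96) + 1.25
  = 4.42
step(z) = 1 (z≥0)

1


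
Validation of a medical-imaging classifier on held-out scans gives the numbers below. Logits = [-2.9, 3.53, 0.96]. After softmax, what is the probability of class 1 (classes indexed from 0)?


Exponentials: e^-2.9=0.055, e^3.53=34.124, e^0.96=2.6117
Sum = 36.7907
Softmax = [0.0015, 0.9275, 0.071]
p[1] = 34.124/36.7907 = 0.9275

0.9275


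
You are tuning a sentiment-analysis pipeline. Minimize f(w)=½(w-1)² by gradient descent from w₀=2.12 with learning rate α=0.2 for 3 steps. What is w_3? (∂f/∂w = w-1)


step 1: grad = 2.12-1 = 1.12; w = 2.12 - 0.2·(1.12) = 1.896
step 2: grad = 1.896-1 = 0.896; w = 1.896 - 0.2·(0.896) = 1.7168
step 3: grad = 1.7168-1 = 0.7168; w = 1.7168 - 0.2·(0.7168) = 1.57344

1.57344


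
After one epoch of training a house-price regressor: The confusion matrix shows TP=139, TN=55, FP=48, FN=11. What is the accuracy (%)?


Accuracy = (TP+TN)/(TP+TN+FP+FN)
= (139+55)/(253)
= 194/253 = 76.68%

76.68%


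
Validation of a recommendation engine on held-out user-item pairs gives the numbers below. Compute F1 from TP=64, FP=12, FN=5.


Precision = 64/76 = 0.8421
Recall = 64/69 = 0.9275
F1 = 2·P·R/(P+R) = 2·TP/(2·TP+FP+FN) = 128/(128+12+5) = 128/145 = 0.8828

0.8828


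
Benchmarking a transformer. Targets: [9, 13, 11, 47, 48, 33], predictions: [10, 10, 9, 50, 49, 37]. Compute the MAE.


Absolute errors: |9-10|=1, |13-10|=3, |11-9|=2, |47-50|=3, |48-49|=1, |33-37|=4
Sum = 14
MAE = 14/6 = 7/3

7/3


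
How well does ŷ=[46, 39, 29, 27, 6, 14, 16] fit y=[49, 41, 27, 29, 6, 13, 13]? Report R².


ȳ = 25.4286
SS_res = Σ(y-ŷ)² = 31
SS_tot = Σ(y-ȳ)² = 1499.71
R² = 1 - SS_res/SS_tot = 1 - 0.0207 = 0.9793

0.9793


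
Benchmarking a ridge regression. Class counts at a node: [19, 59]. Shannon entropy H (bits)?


Probabilities: [19/78, 59/78] ≈ [0.2436, 0.7564]
H = -((19/78)·log₂(19/78) + (59/78)·log₂(59/78))
  = 0.801 bits

0.801 bits


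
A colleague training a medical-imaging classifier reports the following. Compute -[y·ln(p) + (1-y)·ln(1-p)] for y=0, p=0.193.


BCE = -[y·ln(p) + (1-y)·ln(1-p)]
= -0 - 1·ln(1-0.193)
= -ln(0.807) = 0.2144

0.2144


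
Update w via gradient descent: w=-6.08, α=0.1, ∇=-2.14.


w_new = w - α·∇
= -6.08 - 0.1·-2.14
= -6.08 + 0.214
= -5.866

-5.866


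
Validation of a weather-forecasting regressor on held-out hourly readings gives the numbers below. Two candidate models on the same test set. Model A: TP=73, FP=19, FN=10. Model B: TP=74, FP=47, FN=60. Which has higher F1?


Model A: P=73/92=0.7935, R=73/83=0.8795, F1=2PR/(P+R)=2TP/(2TP+FP+FN)=146/175=0.8343
Model B: P=74/121=0.6116, R=74/134=0.5522, F1=2PR/(P+R)=2TP/(2TP+FP+FN)=148/255=0.5804
0.8343 > 0.5804 → Model A

Model A


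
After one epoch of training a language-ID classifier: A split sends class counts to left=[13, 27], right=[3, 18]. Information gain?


Parent = [16, 45], H_parent = 0.8302
H_left = 0.9097 (n=40), H_right = 0.5917 (n=21)
H_children = (40/61)·0.9097 + (21/61)·0.5917 = 0.8002
IG = 0.8302 - 0.8002 = 0.03

0.03


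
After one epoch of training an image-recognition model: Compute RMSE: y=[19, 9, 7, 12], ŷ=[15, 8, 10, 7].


MSE = 51/4 = 12.75
RMSE = √(51/4) = 3.5707

3.5707


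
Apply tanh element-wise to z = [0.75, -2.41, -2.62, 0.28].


tanh(0.75) = 0.6351
tanh(-2.41) = -0.984
tanh(-2.62) = -0.9895
tanh(0.28) = 0.2729
result = [0.6351, -0.984, -0.9895, 0.2729]

[0.6351, -0.984, -0.9895, 0.2729]


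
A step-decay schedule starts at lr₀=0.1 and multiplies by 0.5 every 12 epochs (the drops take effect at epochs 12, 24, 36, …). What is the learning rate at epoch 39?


n_drops = ⌊39/12⌋ = 3
lr = 0.1·0.5^3 = 0.1·0.125 = 0.0125

0.0125


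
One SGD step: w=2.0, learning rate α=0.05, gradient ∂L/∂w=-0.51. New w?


w_new = w - α·∇
= 2.0 - 0.05·-0.51
= 2.0 + 0.0255
= 2.0255

2.0255


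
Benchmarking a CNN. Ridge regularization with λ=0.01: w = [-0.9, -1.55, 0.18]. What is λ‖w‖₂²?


‖w‖₂² = (-0.9)² + (-1.55)² + (0.18)²
     = 0.81 + 2.4025 + 0.0324
     = 3.2449
λ·‖w‖₂² = 0.01·3.2449 = 0.032449

0.032449


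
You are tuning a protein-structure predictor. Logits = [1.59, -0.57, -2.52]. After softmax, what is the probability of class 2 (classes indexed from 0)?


Exponentials: e^1.59=4.9037, e^-0.57=0.5655, e^-2.52=0.0805
Sum = 5.5497
Softmax = [0.8836, 0.1019, 0.0145]
p[2] = 0.0805/5.5497 = 0.0145

0.0145


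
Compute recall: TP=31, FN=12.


Recall = TP/(TP+FN)
= 31/(31+12)
= 31/43 = 72.09%

72.09%


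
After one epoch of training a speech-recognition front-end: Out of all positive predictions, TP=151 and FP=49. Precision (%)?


Precision = TP/(TP+FP)
= 151/(151+49)
= 151/200 = 75.5%

75.5%


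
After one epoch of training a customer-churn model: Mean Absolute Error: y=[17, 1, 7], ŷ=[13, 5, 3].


Absolute errors: |17-13|=4, |1-5|=4, |7-3|=4
Sum = 12
MAE = 12/3 = 4

4


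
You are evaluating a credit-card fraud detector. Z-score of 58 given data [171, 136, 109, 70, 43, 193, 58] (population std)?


μ = 111.4286, σ = 53.54
z = (58 - 111.4286)/53.54 = -0.9979

-0.9979


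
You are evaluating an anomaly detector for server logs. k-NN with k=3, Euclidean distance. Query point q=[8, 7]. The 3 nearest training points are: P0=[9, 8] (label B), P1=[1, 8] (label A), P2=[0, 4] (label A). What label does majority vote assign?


d(q,P0) = 1.4142  (label B)
d(q,P1) = 7.0711  (label A)
d(q,P2) = 8.544  (label A)
Votes: A=2, B=1
Majority → A

A


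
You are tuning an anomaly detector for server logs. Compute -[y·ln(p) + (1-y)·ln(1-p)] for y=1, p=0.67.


BCE = -[y·ln(p) + (1-y)·ln(1-p)]
= -1·ln(0.67) - 0
= -ln(0.67) = 0.4005

0.4005


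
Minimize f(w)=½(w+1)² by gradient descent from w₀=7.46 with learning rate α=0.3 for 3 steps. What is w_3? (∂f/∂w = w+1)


step 1: grad = 7.46+1 = 8.46; w = 7.46 - 0.3·(8.46) = 4.922
step 2: grad = 4.922+1 = 5.922; w = 4.922 - 0.3·(5.922) = 3.1454
step 3: grad = 3.1454+1 = 4.1454; w = 3.1454 - 0.3·(4.1454) = 1.90178

1.90178


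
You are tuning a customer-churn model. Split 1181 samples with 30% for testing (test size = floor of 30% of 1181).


Test = ⌊1181·30/100⌋ = 354
Train = 1181 - 354 = 827

Train: 827, Test: 354


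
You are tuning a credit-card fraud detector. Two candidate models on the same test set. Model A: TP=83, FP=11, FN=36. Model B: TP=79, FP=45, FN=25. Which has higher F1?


Model A: P=83/94=0.883, R=83/119=0.6975, F1=2PR/(P+R)=2TP/(2TP+FP+FN)=166/213=0.7793
Model B: P=79/124=0.6371, R=79/104=0.7596, F1=2PR/(P+R)=2TP/(2TP+FP+FN)=158/228=0.693
0.7793 > 0.693 → Model A

Model A


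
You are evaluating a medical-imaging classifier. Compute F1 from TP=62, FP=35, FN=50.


Precision = 62/97 = 0.6392
Recall = 62/112 = 0.5536
F1 = 2·P·R/(P+R) = 2·TP/(2·TP+FP+FN) = 124/(124+35+50) = 124/209 = 0.5933

0.5933


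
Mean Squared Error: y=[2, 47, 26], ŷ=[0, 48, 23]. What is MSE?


Squared errors: (2-0)²=4, (47-48)²=1, (26-23)²=9
Sum = 14
MSE = 14/3 = 14/3

14/3


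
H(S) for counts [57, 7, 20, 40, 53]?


Probabilities: [57/177, 7/177, 20/177, 40/177, 53/177] ≈ [0.322, 0.0395, 0.113, 0.226, 0.2994]
H = -((57/177)·log₂(57/177) + (7/177)·log₂(7/177) + (20/177)·log₂(20/177) + (40/177)·log₂(40/177) + (53/177)·log₂(53/177))
  = 2.072 bits

2.072 bits


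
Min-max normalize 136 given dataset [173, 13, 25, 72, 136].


min=13, max=173
(136-13)/(173-13) = 123/160 = 0.7688

0.7688


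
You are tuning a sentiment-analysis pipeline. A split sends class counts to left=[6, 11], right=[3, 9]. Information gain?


Parent = [9, 20], H_parent = 0.8936
H_left = 0.9367 (n=17), H_right = 0.8113 (n=12)
H_children = (17/29)·0.9367 + (12/29)·0.8113 = 0.8848
IG = 0.8936 - 0.8848 = 0.0088

0.0088


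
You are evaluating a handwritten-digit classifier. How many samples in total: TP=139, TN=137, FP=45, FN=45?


Total = TP + TN + FP + FN
= 139 + 137 + 45 + 45
= 366
(Predicted positive: 184, predicted negative: 182)

366


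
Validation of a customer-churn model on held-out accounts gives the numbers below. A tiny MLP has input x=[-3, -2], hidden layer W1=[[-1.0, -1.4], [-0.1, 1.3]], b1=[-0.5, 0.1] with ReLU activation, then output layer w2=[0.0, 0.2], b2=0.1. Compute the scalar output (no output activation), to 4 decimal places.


z1[0] = (-1.0)·(-3) + (-1.4)·(-2) - 0.5 = 5.3
z1[1] = (-0.1)·(-3) + (1.3)·(-2) + 0.1 = -2.2
h = ReLU(z1) = [5.3, 0.0]
output = (0.0)·(5.3) + (0.2)·(0.0) + 0.1 = 0.1

0.1


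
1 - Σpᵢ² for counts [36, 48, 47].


Probabilities: [36/131, 48/131, 47/131] ≈ [0.2748, 0.3664, 0.3588]
Σpᵢ² = (1296 + 2304 + 2209)/131² = 5809/17161
Gini = 1 - Σpᵢ² = 1 - 5809/17161 = 0.6615

0.6615


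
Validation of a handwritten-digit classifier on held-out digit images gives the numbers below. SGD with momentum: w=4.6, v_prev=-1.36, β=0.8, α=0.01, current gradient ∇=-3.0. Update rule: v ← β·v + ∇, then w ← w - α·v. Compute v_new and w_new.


v_new = 0.8·-1.36 - 3.0 = -1.088 - 3.0 = -4.088
w_new = 4.6 - 0.01·-4.088 = 4.6 + 0.04088 = 4.64088

v_new=-4.088, w_new=4.64088


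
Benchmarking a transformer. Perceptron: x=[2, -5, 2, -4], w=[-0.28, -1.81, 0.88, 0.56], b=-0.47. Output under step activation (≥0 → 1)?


z = (2)·(-0.28) + (-5)·(-1.81) + (2)·(0.88) + (-4)·(0.56) - 0.47
  = 7.54
step(z) = 1 (z≥0)

1


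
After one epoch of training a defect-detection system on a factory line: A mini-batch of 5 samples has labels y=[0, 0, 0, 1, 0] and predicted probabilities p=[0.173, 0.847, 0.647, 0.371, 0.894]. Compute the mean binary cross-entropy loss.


L[0] = -ln(1-0.173) = -ln(0.827) = 0.19
L[1] = -ln(1-0.847) = -ln(0.153) = 1.8773
L[2] = -ln(1-0.647) = -ln(0.353) = 1.0413
L[3] = -ln(0.371) = 0.9916
L[4] = -ln(1-0.894) = -ln(0.106) = 2.2443
mean = (0.19 + 1.8773 + 1.0413 + 0.9916 + 2.2443)/5 = 1.2689

1.2689


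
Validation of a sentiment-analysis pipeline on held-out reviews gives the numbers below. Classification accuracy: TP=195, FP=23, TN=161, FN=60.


Accuracy = (TP+TN)/(TP+TN+FP+FN)
= (195+161)/(439)
= 356/439 = 81.09%

81.09%


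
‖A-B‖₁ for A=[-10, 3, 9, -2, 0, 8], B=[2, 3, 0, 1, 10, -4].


d = |-10-2| + |3-3| + |9-0| + |-2-1| + |0-10| + |8+ 4|
  = 12 + 0 + 9 + 3 + 10 + 12
  = 46

46


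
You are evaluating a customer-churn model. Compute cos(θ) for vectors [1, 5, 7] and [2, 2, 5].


A·B = 1·2 + 5·2 + 7·5 = 47
‖A‖ = √75 = 8.6603, ‖B‖ = √33 = 5.7446
cos = 47/(√75·√33) = 47/√2475 = 0.9447

0.9447


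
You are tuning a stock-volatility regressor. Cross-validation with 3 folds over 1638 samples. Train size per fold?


Fold size = 1638/3 = 546
Training per fold = 1638 - 546 = 1092

1092


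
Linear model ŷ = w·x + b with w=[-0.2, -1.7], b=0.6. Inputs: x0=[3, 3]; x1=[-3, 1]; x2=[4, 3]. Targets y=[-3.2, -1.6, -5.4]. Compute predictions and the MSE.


ŷ0 = (-0.2)·(3) + (-1.7)·(3) + 0.6 = -5.1
ŷ1 = (-0.2)·(-3) + (-1.7)·(1) + 0.6 = -0.5
ŷ2 = (-0.2)·(4) + (-1.7)·(3) + 0.6 = -5.3
errors² = [3.61, 1.21, 0.01]
MSE = 4.8300/3 = 1.61

1.61


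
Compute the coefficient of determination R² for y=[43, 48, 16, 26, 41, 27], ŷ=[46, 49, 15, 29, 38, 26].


ȳ = 33.5
SS_res = Σ(y-ŷ)² = 30
SS_tot = Σ(y-ȳ)² = 761.5
R² = 1 - SS_res/SS_tot = 1 - 0.0394 = 0.9606

0.9606


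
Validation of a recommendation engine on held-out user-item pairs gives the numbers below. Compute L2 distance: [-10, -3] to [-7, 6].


d = √((-10+ 7)² + (-3-6)²)
  = √(9 + 81)
  = √90 = 9.4868

9.4868


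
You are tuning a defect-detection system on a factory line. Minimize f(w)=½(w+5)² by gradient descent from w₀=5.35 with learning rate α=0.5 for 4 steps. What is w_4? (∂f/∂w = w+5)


step 1: grad = 5.35+5 = 10.35; w = 5.35 - 0.5·(10.35) = 0.175
step 2: grad = 0.175+5 = 5.175; w = 0.175 - 0.5·(5.175) = -2.4125
step 3: grad = -2.4125+5 = 2.5875; w = -2.4125 - 0.5·(2.5875) = -3.70625
step 4: grad = -3.70625+5 = 1.29375; w = -3.70625 - 0.5·(1.29375) = -4.353125

-4.353125


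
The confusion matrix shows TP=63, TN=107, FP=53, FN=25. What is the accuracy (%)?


Accuracy = (TP+TN)/(TP+TN+FP+FN)
= (63+107)/(248)
= 170/248 = 68.55%

68.55%


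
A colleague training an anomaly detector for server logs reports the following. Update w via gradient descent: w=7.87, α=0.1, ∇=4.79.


w_new = w - α·∇
= 7.87 - 0.1·4.79
= 7.87 - 0.479
= 7.391

7.391


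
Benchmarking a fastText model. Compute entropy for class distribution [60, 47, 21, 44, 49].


Probabilities: [60/221, 47/221, 21/221, 44/221, 49/221] ≈ [0.2715, 0.2127, 0.095, 0.1991, 0.2217]
H = -((60/221)·log₂(60/221) + (47/221)·log₂(47/221) + (21/221)·log₂(21/221) + (44/221)·log₂(44/221) + (49/221)·log₂(49/221))
  = 2.2537 bits

2.2537 bits


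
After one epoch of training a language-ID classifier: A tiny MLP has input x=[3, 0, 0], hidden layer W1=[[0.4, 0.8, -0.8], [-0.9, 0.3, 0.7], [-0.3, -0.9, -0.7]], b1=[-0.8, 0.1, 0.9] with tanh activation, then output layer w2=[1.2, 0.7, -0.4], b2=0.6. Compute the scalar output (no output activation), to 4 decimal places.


z1[0] = (0.4)·(3) + (0.8)·(0) + (-0.8)·(0) - 0.8 = 0.4
z1[1] = (-0.9)·(3) + (0.3)·(0) + (0.7)·(0) + 0.1 = -2.6
z1[2] = (-0.3)·(3) + (-0.9)·(0) + (-0.7)·(0) + 0.9 = 0.0
h = tanh(z1) = [0.3799, -0.989, 0.0]
output = (1.2)·(0.3799) + (0.7)·(-0.989) + (-0.4)·(0.0) + 0.6 = 0.3636

0.3636


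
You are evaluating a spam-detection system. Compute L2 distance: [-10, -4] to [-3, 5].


d = √((-10+ 3)² + (-4-5)²)
  = √(49 + 81)
  = √130 = 11.4018

11.4018


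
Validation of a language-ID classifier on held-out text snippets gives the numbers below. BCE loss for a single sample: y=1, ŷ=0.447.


BCE = -[y·ln(p) + (1-y)·ln(1-p)]
= -1·ln(0.447) - 0
= -ln(0.447) = 0.8052

0.8052


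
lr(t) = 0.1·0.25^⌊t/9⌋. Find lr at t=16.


n_drops = ⌊16/9⌋ = 1
lr = 0.1·0.25^1 = 0.1·0.25 = 0.025

0.025


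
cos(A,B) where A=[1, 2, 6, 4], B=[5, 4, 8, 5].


A·B = 1·5 + 2·4 + 6·8 + 4·5 = 81
‖A‖ = √57 = 7.5498, ‖B‖ = √130 = 11.4018
cos = 81/(√57·√130) = 81/√7410 = 0.941

0.941


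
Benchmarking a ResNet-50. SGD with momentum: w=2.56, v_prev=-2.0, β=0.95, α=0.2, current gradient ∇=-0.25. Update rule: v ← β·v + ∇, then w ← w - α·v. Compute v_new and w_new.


v_new = 0.95·-2.0 - 0.25 = -1.9 - 0.25 = -2.15
w_new = 2.56 - 0.2·-2.15 = 2.56 + 0.43 = 2.99

v_new=-2.15, w_new=2.99


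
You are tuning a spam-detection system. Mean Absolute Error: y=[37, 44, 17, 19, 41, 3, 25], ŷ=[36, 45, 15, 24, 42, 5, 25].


Absolute errors: |37-36|=1, |44-45|=1, |17-15|=2, |19-24|=5, |41-42|=1, |3-5|=2, |25-25|=0
Sum = 12
MAE = 12/7 = 12/7

12/7


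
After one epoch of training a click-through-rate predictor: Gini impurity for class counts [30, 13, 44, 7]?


Probabilities: [30/94, 13/94, 44/94, 7/94] ≈ [0.3191, 0.1383, 0.4681, 0.0745]
Σpᵢ² = (900 + 169 + 1936 + 49)/94² = 3054/8836
Gini = 1 - Σpᵢ² = 1 - 3054/8836 = 0.6544

0.6544


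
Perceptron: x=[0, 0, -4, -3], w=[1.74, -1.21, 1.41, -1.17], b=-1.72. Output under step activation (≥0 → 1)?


z = (0)·(1.74) + (0)·(-1.21) + (-4)·(1.41) + (-3)·(-1.17) - 1.72
  = -3.85
step(z) = 0 (z<0)

0


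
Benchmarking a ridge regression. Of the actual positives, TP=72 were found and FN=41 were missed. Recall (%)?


Recall = TP/(TP+FN)
= 72/(72+41)
= 72/113 = 63.72%

63.72%


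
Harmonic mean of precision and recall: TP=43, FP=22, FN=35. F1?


Precision = 43/65 = 0.6615
Recall = 43/78 = 0.5513
F1 = 2·P·R/(P+R) = 2·TP/(2·TP+FP+FN) = 86/(86+22+35) = 86/143 = 0.6014

0.6014


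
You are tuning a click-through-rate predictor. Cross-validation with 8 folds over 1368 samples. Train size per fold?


Fold size = 1368/8 = 171
Training per fold = 1368 - 171 = 1197

1197


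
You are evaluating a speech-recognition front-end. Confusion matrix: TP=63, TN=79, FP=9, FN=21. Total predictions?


Total = TP + TN + FP + FN
= 63 + 79 + 9 + 21
= 172
(Predicted positive: 72, predicted negative: 100)

172


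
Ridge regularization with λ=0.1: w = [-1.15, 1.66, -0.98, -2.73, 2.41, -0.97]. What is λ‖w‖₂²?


‖w‖₂² = (-1.15)² + (1.66)² + (-0.98)² + (-2.73)² + (2.41)² + (-0.97)²
     = 1.3225 + 2.7556 + 0.9604 + 7.4529 + 5.8081 + 0.9409
     = 19.2404
λ·‖w‖₂² = 0.1·19.2404 = 1.92404

1.92404


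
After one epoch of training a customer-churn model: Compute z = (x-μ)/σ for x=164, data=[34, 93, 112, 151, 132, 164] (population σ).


μ = 114.3333, σ = 42.89
z = (164 - 114.3333)/42.89 = 1.158

1.158


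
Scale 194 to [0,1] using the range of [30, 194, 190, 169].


min=30, max=194
(194-30)/(194-30) = 164/164 = 1.0

1.0


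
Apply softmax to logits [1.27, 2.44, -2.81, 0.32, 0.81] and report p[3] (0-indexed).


Exponentials: e^1.27=3.5609, e^2.44=11.473, e^-2.81=0.0602, e^0.32=1.3771, e^0.81=2.2479
Sum = 18.7191
Softmax = [0.1902, 0.6129, 0.0032, 0.0736, 0.1201]
p[3] = 1.3771/18.7191 = 0.0736

0.0736


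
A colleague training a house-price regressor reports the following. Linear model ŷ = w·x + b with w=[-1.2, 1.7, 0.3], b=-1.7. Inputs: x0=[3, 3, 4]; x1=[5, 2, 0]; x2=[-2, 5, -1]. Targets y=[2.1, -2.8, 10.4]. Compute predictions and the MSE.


ŷ0 = (-1.2)·(3) + (1.7)·(3) + (0.3)·(4) - 1.7 = 1.0
ŷ1 = (-1.2)·(5) + (1.7)·(2) + (0.3)·(0) - 1.7 = -4.3
ŷ2 = (-1.2)·(-2) + (1.7)·(5) + (0.3)·(-1) - 1.7 = 8.9
errors² = [1.21, 2.25, 2.25]
MSE = 5.7100/3 = 1.9033

1.9033


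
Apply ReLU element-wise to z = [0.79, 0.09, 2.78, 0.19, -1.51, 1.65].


ReLU(0.79) = max(0, 0.79) = 0.79
ReLU(0.09) = max(0, 0.09) = 0.09
ReLU(2.78) = max(0, 2.78) = 2.78
ReLU(0.19) = max(0, 0.19) = 0.19
ReLU(-1.51) = max(0, -1.51) = 0.0
ReLU(1.65) = max(0, 1.65) = 1.65
result = [0.79, 0.09, 2.78, 0.19, 0.0, 1.65]

[0.79, 0.09, 2.78, 0.19, 0.0, 1.65]


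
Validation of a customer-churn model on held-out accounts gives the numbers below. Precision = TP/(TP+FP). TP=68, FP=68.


Precision = TP/(TP+FP)
= 68/(68+68)
= 68/136 = 50.0%

50.0%


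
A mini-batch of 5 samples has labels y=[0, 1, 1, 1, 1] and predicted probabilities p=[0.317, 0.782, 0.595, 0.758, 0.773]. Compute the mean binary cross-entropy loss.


L[0] = -ln(1-0.317) = -ln(0.683) = 0.3813
L[1] = -ln(0.782) = 0.2459
L[2] = -ln(0.595) = 0.5192
L[3] = -ln(0.758) = 0.2771
L[4] = -ln(0.773) = 0.2575
mean = (0.3813 + 0.2459 + 0.5192 + 0.2771 + 0.2575)/5 = 0.3362

0.3362


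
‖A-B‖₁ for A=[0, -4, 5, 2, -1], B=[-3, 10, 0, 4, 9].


d = |0+ 3| + |-4-10| + |5-0| + |2-4| + |-1-9|
  = 3 + 14 + 5 + 2 + 10
  = 34

34


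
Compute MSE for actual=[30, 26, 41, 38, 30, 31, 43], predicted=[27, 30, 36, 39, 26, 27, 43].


Squared errors: (30-27)²=9, (26-30)²=16, (41-36)²=25, (38-39)²=1, (30-26)²=16, (31-27)²=16, (43-43)²=0
Sum = 83
MSE = 83/7 = 83/7

83/7


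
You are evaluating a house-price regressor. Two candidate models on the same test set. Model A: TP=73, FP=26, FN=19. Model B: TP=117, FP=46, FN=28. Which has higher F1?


Model A: P=73/99=0.7374, R=73/92=0.7935, F1=2PR/(P+R)=2TP/(2TP+FP+FN)=146/191=0.7644
Model B: P=117/163=0.7178, R=117/145=0.8069, F1=2PR/(P+R)=2TP/(2TP+FP+FN)=234/308=0.7597
0.7644 > 0.7597 → Model A

Model A


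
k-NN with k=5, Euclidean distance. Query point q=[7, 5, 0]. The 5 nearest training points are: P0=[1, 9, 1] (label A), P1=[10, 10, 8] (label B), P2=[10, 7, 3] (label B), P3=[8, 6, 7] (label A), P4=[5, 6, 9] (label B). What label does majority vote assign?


d(q,P0) = 7.2801  (label A)
d(q,P1) = 9.8995  (label B)
d(q,P2) = 4.6904  (label B)
d(q,P3) = 7.1414  (label A)
d(q,P4) = 9.2736  (label B)
Votes: A=2, B=3
Majority → B

B


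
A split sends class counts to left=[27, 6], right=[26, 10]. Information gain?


Parent = [53, 16], H_parent = 0.7813
H_left = 0.684 (n=33), H_right = 0.8524 (n=36)
H_children = (33/69)·0.684 + (36/69)·0.8524 = 0.7719
IG = 0.7813 - 0.7719 = 0.0094

0.0094


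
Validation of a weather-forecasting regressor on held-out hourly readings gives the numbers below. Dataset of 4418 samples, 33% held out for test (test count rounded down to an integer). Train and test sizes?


Test = ⌊4418·33/100⌋ = 1457
Train = 4418 - 1457 = 2961

Train: 2961, Test: 1457


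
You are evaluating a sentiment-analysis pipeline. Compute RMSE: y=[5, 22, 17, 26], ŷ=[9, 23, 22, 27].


MSE = 43/4 = 10.75
RMSE = √(43/4) = 3.2787

3.2787


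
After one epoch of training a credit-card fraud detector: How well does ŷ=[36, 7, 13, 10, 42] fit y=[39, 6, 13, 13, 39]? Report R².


ȳ = 22
SS_res = Σ(y-ŷ)² = 28
SS_tot = Σ(y-ȳ)² = 996
R² = 1 - SS_res/SS_tot = 1 - 0.0281 = 0.9719

0.9719


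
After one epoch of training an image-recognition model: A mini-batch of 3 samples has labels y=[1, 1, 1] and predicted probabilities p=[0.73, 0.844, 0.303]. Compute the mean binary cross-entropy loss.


L[0] = -ln(0.73) = 0.3147
L[1] = -ln(0.844) = 0.1696
L[2] = -ln(0.303) = 1.194
mean = (0.3147 + 0.1696 + 1.194)/3 = 0.5594

0.5594


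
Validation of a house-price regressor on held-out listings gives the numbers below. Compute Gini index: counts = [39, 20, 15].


Probabilities: [39/74, 20/74, 15/74] ≈ [0.527, 0.2703, 0.2027]
Σpᵢ² = (1521 + 400 + 225)/74² = 2146/5476
Gini = 1 - Σpᵢ² = 1 - 2146/5476 = 0.6081

0.6081


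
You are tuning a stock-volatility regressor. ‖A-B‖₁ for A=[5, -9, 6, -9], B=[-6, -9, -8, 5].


d = |5+ 6| + |-9+ 9| + |6+ 8| + |-9-5|
  = 11 + 0 + 14 + 14
  = 39

39


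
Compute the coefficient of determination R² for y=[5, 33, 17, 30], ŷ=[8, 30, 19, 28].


ȳ = 21.25
SS_res = Σ(y-ŷ)² = 26
SS_tot = Σ(y-ȳ)² = 496.75
R² = 1 - SS_res/SS_tot = 1 - 0.0523 = 0.9477

0.9477


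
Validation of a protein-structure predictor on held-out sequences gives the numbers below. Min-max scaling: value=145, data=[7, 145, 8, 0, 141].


min=0, max=145
(145-0)/(145-0) = 145/145 = 1.0

1.0


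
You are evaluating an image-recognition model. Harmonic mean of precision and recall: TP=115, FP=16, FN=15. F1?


Precision = 115/131 = 0.8779
Recall = 115/130 = 0.8846
F1 = 2·P·R/(P+R) = 2·TP/(2·TP+FP+FN) = 230/(230+16+15) = 230/261 = 0.8812

0.8812


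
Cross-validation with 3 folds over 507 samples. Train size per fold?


Fold size = 507/3 = 169
Training per fold = 507 - 169 = 338

338


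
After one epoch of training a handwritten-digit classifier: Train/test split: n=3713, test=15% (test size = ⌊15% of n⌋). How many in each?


Test = ⌊3713·15/100⌋ = 556
Train = 3713 - 556 = 3157

Train: 3157, Test: 556


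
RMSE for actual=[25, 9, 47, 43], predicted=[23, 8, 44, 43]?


MSE = 14/4 = 3.5
RMSE = √(14/4) = 1.8708

1.8708


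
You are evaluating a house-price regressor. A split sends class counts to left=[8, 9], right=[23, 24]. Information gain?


Parent = [31, 33], H_parent = 0.9993
H_left = 0.9975 (n=17), H_right = 0.9997 (n=47)
H_children = (17/64)·0.9975 + (47/64)·0.9997 = 0.9991
IG = 0.9993 - 0.9991 = 0.0002

0.0002


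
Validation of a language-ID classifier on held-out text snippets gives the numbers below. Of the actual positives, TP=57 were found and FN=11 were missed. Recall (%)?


Recall = TP/(TP+FN)
= 57/(57+11)
= 57/68 = 83.82%

83.82%


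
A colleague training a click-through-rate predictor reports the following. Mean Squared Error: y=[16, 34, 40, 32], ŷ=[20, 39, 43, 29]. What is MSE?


Squared errors: (16-20)²=16, (34-39)²=25, (40-43)²=9, (32-29)²=9
Sum = 59
MSE = 59/4 = 59/4

59/4


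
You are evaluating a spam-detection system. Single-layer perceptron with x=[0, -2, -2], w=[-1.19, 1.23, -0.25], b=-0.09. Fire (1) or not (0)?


z = (0)·(-1.19) + (-2)·(1.23) + (-2)·(-0.25) - 0.09
  = -2.05
step(z) = 0 (z<0)

0


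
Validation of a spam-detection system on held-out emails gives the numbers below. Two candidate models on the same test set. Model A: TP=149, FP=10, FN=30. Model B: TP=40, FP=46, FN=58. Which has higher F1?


Model A: P=149/159=0.9371, R=149/179=0.8324, F1=2PR/(P+R)=2TP/(2TP+FP+FN)=298/338=0.8817
Model B: P=40/86=0.4651, R=40/98=0.4082, F1=2PR/(P+R)=2TP/(2TP+FP+FN)=80/184=0.4348
0.8817 > 0.4348 → Model A

Model A


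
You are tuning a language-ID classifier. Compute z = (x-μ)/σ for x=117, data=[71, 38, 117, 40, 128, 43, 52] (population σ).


μ = 69.8571, σ = 34.9507
z = (117 - 69.8571)/34.9507 = 1.3488

1.3488


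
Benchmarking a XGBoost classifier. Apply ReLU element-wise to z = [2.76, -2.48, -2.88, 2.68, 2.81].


ReLU(2.76) = max(0, 2.76) = 2.76
ReLU(-2.48) = max(0, -2.48) = 0.0
ReLU(-2.88) = max(0, -2.88) = 0.0
ReLU(2.68) = max(0, 2.68) = 2.68
ReLU(2.81) = max(0, 2.81) = 2.81
result = [2.76, 0.0, 0.0, 2.68, 2.81]

[2.76, 0.0, 0.0, 2.68, 2.81]


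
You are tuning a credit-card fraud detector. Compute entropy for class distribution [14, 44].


Probabilities: [14/58, 44/58] ≈ [0.2414, 0.7586]
H = -((14/58)·log₂(14/58) + (44/58)·log₂(44/58))
  = 0.7973 bits

0.7973 bits


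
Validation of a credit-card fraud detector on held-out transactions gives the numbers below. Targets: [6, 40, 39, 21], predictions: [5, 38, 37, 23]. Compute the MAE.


Absolute errors: |6-5|=1, |40-38|=2, |39-37|=2, |21-23|=2
Sum = 7
MAE = 7/4 = 7/4

7/4


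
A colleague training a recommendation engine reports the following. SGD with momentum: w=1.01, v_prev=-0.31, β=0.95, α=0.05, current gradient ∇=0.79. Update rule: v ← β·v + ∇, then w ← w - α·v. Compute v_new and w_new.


v_new = 0.95·-0.31 + 0.79 = -0.2945 + 0.79 = 0.4955
w_new = 1.01 - 0.05·0.4955 = 1.01 - 0.024775 = 0.985225

v_new=0.4955, w_new=0.985225


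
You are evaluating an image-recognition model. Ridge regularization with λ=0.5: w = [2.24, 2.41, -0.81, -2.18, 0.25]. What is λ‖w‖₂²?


‖w‖₂² = (2.24)² + (2.41)² + (-0.81)² + (-2.18)² + (0.25)²
     = 5.0176 + 5.8081 + 0.6561 + 4.7524 + 0.0625
     = 16.2967
λ·‖w‖₂² = 0.5·16.2967 = 8.14835

8.14835


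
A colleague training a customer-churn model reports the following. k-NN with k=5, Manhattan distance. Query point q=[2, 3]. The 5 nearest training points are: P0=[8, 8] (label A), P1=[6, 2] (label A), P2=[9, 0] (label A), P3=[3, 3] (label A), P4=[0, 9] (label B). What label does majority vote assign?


d(q,P0) = 11  (label A)
d(q,P1) = 5  (label A)
d(q,P2) = 10  (label A)
d(q,P3) = 1  (label A)
d(q,P4) = 8  (label B)
Votes: A=4, B=1
Majority → A

A
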